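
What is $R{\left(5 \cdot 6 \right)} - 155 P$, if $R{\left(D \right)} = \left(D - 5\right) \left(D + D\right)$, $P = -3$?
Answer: $1965$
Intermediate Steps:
$R{\left(D \right)} = 2 D \left(-5 + D\right)$ ($R{\left(D \right)} = \left(-5 + D\right) 2 D = 2 D \left(-5 + D\right)$)
$R{\left(5 \cdot 6 \right)} - 155 P = 2 \cdot 5 \cdot 6 \left(-5 + 5 \cdot 6\right) - -465 = 2 \cdot 30 \left(-5 + 30\right) + 465 = 2 \cdot 30 \cdot 25 + 465 = 1500 + 465 = 1965$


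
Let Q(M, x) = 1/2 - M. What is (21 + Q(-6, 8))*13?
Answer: 715/2 ≈ 357.50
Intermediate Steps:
Q(M, x) = ½ - M
(21 + Q(-6, 8))*13 = (21 + (½ - 1*(-6)))*13 = (21 + (½ + 6))*13 = (21 + 13/2)*13 = (55/2)*13 = 715/2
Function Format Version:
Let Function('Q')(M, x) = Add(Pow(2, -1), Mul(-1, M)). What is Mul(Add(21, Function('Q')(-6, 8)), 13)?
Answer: Rational(715, 2) ≈ 357.50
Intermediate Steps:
Function('Q')(M, x) = Add(Rational(1, 2), Mul(-1, M))
Mul(Add(21, Function('Q')(-6, 8)), 13) = Mul(Add(21, Add(Rational(1, 2), Mul(-1, -6))), 13) = Mul(Add(21, Add(Rational(1, 2), 6)), 13) = Mul(Add(21, Rational(13, 2)), 13) = Mul(Rational(55, 2), 13) = Rational(715, 2)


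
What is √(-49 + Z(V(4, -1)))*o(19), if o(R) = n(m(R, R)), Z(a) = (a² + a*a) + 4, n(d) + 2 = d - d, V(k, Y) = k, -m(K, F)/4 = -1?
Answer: -2*I*√13 ≈ -7.2111*I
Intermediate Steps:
m(K, F) = 4 (m(K, F) = -4*(-1) = 4)
n(d) = -2 (n(d) = -2 + (d - d) = -2 + 0 = -2)
Z(a) = 4 + 2*a² (Z(a) = (a² + a²) + 4 = 2*a² + 4 = 4 + 2*a²)
o(R) = -2
√(-49 + Z(V(4, -1)))*o(19) = √(-49 + (4 + 2*4²))*(-2) = √(-49 + (4 + 2*16))*(-2) = √(-49 + (4 + 32))*(-2) = √(-49 + 36)*(-2) = √(-13)*(-2) = (I*√13)*(-2) = -2*I*√13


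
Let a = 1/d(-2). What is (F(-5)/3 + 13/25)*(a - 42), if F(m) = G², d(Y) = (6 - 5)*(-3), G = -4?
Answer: -55753/225 ≈ -247.79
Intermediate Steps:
d(Y) = -3 (d(Y) = 1*(-3) = -3)
F(m) = 16 (F(m) = (-4)² = 16)
a = -⅓ (a = 1/(-3) = -⅓ ≈ -0.33333)
(F(-5)/3 + 13/25)*(a - 42) = (16/3 + 13/25)*(-⅓ - 42) = (16*(⅓) + 13*(1/25))*(-127/3) = (16/3 + 13/25)*(-127/3) = (439/75)*(-127/3) = -55753/225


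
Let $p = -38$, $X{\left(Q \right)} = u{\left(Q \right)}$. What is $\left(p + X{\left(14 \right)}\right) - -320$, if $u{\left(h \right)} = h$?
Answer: $296$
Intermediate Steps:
$X{\left(Q \right)} = Q$
$\left(p + X{\left(14 \right)}\right) - -320 = \left(-38 + 14\right) - -320 = -24 + 320 = 296$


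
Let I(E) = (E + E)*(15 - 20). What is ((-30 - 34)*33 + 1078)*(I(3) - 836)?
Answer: 895444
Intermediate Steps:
I(E) = -10*E (I(E) = (2*E)*(-5) = -10*E)
((-30 - 34)*33 + 1078)*(I(3) - 836) = ((-30 - 34)*33 + 1078)*(-10*3 - 836) = (-64*33 + 1078)*(-30 - 836) = (-2112 + 1078)*(-866) = -1034*(-866) = 895444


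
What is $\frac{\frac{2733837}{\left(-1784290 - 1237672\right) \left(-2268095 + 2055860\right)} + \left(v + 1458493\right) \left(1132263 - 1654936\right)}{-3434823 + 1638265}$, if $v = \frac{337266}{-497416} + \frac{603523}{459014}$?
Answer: $\frac{4651307482607668550543056155859153}{10961795303582268283395543560} \approx 4.2432 \cdot 10^{5}$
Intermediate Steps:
$v = \frac{36348045211}{57080226956}$ ($v = 337266 \left(- \frac{1}{497416}\right) + 603523 \cdot \frac{1}{459014} = - \frac{168633}{248708} + \frac{603523}{459014} = \frac{36348045211}{57080226956} \approx 0.63679$)
$\frac{\frac{2733837}{\left(-1784290 - 1237672\right) \left(-2268095 + 2055860\right)} + \left(v + 1458493\right) \left(1132263 - 1654936\right)}{-3434823 + 1638265} = \frac{\frac{2733837}{\left(-1784290 - 1237672\right) \left(-2268095 + 2055860\right)} + \left(\frac{36348045211}{57080226956} + 1458493\right) \left(1132263 - 1654936\right)}{-3434823 + 1638265} = \frac{\frac{2733837}{\left(-3021962\right) \left(-212235\right)} + \frac{83251147801782519}{57080226956} \left(-522673\right)}{-1796558} = \left(\frac{2733837}{641366105070} - \frac{43513127175001074553287}{57080226956}\right) \left(- \frac{1}{1796558}\right) = \left(2733837 \cdot \frac{1}{641366105070} - \frac{43513127175001074553287}{57080226956}\right) \left(- \frac{1}{1796558}\right) = \left(\frac{911279}{213788701690} - \frac{43513127175001074553287}{57080226956}\right) \left(- \frac{1}{1796558}\right) = \left(- \frac{4651307482607668550543056155859153}{6101553806546890377820}\right) \left(- \frac{1}{1796558}\right) = \frac{4651307482607668550543056155859153}{10961795303582268283395543560}$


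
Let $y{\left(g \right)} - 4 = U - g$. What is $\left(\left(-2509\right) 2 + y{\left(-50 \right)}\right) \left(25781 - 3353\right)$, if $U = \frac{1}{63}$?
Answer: $-111332236$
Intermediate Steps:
$U = \frac{1}{63} \approx 0.015873$
$y{\left(g \right)} = \frac{253}{63} - g$ ($y{\left(g \right)} = 4 - \left(- \frac{1}{63} + g\right) = \frac{253}{63} - g$)
$\left(\left(-2509\right) 2 + y{\left(-50 \right)}\right) \left(25781 - 3353\right) = \left(\left(-2509\right) 2 + \left(\frac{253}{63} - -50\right)\right) \left(25781 - 3353\right) = \left(-5018 + \left(\frac{253}{63} + 50\right)\right) 22428 = \left(-5018 + \frac{3403}{63}\right) 22428 = \left(- \frac{312731}{63}\right) 22428 = -111332236$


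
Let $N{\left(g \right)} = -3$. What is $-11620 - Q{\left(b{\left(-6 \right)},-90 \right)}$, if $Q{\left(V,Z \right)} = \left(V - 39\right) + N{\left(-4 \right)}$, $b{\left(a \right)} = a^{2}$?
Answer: $-11614$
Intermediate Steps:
$Q{\left(V,Z \right)} = -42 + V$ ($Q{\left(V,Z \right)} = \left(V - 39\right) - 3 = \left(-39 + V\right) - 3 = -42 + V$)
$-11620 - Q{\left(b{\left(-6 \right)},-90 \right)} = -11620 - \left(-42 + \left(-6\right)^{2}\right) = -11620 - \left(-42 + 36\right) = -11620 - -6 = -11620 + 6 = -11614$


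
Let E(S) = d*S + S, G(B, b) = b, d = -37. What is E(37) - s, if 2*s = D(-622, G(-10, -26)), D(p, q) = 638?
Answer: -1651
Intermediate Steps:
E(S) = -36*S (E(S) = -37*S + S = -36*S)
s = 319 (s = (½)*638 = 319)
E(37) - s = -36*37 - 1*319 = -1332 - 319 = -1651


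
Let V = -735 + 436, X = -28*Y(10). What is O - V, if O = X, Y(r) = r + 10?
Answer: -261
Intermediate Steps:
Y(r) = 10 + r
X = -560 (X = -28*(10 + 10) = -28*20 = -560)
V = -299
O = -560
O - V = -560 - 1*(-299) = -560 + 299 = -261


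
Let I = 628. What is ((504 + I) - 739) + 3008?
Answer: 3401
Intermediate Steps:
((504 + I) - 739) + 3008 = ((504 + 628) - 739) + 3008 = (1132 - 739) + 3008 = 393 + 3008 = 3401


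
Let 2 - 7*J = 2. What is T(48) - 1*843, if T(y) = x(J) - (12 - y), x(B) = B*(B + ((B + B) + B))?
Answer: -807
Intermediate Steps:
J = 0 (J = 2/7 - ⅐*2 = 2/7 - 2/7 = 0)
x(B) = 4*B² (x(B) = B*(B + (2*B + B)) = B*(B + 3*B) = B*(4*B) = 4*B²)
T(y) = -12 + y (T(y) = 4*0² - (12 - y) = 4*0 + (-12 + y) = 0 + (-12 + y) = -12 + y)
T(48) - 1*843 = (-12 + 48) - 1*843 = 36 - 843 = -807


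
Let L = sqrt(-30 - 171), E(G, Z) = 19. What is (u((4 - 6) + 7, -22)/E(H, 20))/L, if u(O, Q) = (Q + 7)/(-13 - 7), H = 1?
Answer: -I*sqrt(201)/5092 ≈ -0.0027843*I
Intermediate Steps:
u(O, Q) = -7/20 - Q/20 (u(O, Q) = (7 + Q)/(-20) = (7 + Q)*(-1/20) = -7/20 - Q/20)
L = I*sqrt(201) (L = sqrt(-201) = I*sqrt(201) ≈ 14.177*I)
(u((4 - 6) + 7, -22)/E(H, 20))/L = ((-7/20 - 1/20*(-22))/19)/((I*sqrt(201))) = ((-7/20 + 11/10)*(1/19))*(-I*sqrt(201)/201) = ((3/4)*(1/19))*(-I*sqrt(201)/201) = 3*(-I*sqrt(201)/201)/76 = -I*sqrt(201)/5092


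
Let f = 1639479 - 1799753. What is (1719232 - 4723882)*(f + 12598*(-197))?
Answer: 7938525672000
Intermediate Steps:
f = -160274
(1719232 - 4723882)*(f + 12598*(-197)) = (1719232 - 4723882)*(-160274 + 12598*(-197)) = -3004650*(-160274 - 2481806) = -3004650*(-2642080) = 7938525672000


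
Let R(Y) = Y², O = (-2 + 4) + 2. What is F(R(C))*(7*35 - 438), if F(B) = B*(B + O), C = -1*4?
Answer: -61760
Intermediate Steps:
O = 4 (O = 2 + 2 = 4)
C = -4
F(B) = B*(4 + B) (F(B) = B*(B + 4) = B*(4 + B))
F(R(C))*(7*35 - 438) = ((-4)²*(4 + (-4)²))*(7*35 - 438) = (16*(4 + 16))*(245 - 438) = (16*20)*(-193) = 320*(-193) = -61760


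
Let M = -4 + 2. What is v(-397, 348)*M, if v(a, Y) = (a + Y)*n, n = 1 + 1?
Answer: 196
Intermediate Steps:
M = -2
n = 2
v(a, Y) = 2*Y + 2*a (v(a, Y) = (a + Y)*2 = (Y + a)*2 = 2*Y + 2*a)
v(-397, 348)*M = (2*348 + 2*(-397))*(-2) = (696 - 794)*(-2) = -98*(-2) = 196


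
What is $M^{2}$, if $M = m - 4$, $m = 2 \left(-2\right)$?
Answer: $64$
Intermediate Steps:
$m = -4$
$M = -8$ ($M = -4 - 4 = -8$)
$M^{2} = \left(-8\right)^{2} = 64$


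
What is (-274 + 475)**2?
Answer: 40401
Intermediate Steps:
(-274 + 475)**2 = 201**2 = 40401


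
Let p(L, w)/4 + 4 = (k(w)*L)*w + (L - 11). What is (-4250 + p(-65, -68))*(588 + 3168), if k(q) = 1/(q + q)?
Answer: -17653200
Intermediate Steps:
k(q) = 1/(2*q)
p(L, w) = -60 + 6*L (p(L, w) = -16 + 4*(((1/(2*w))*L)*w + (L - 11)) = -16 + 4*((L/(2*w))*w + (-11 + L)) = -16 + 4*(L/2 + (-11 + L)) = -16 + 4*(-11 + 3*L/2) = -16 + (-44 + 6*L) = -60 + 6*L)
(-4250 + p(-65, -68))*(588 + 3168) = (-4250 + (-60 + 6*(-65)))*(588 + 3168) = (-4250 + (-60 - 390))*3756 = (-4250 - 450)*3756 = -4700*3756 = -17653200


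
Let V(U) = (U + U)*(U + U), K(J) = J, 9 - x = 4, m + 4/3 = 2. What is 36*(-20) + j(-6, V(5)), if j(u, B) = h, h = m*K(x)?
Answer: -2150/3 ≈ -716.67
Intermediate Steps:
m = 2/3 (m = -4/3 + 2 = 2/3 ≈ 0.66667)
x = 5 (x = 9 - 1*4 = 9 - 4 = 5)
V(U) = 4*U**2 (V(U) = (2*U)*(2*U) = 4*U**2)
h = 10/3 (h = (2/3)*5 = 10/3 ≈ 3.3333)
j(u, B) = 10/3
36*(-20) + j(-6, V(5)) = 36*(-20) + 10/3 = -720 + 10/3 = -2150/3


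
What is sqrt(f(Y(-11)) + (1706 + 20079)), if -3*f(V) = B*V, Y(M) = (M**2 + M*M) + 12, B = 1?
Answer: sqrt(195303)/3 ≈ 147.31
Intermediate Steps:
Y(M) = 12 + 2*M**2 (Y(M) = (M**2 + M**2) + 12 = 2*M**2 + 12 = 12 + 2*M**2)
f(V) = -V/3
sqrt(f(Y(-11)) + (1706 + 20079)) = sqrt(-(12 + 2*(-11)**2)/3 + (1706 + 20079)) = sqrt(-(12 + 2*121)/3 + 21785) = sqrt(-(12 + 242)/3 + 21785) = sqrt(-1/3*254 + 21785) = sqrt(-254/3 + 21785) = sqrt(65101/3) = sqrt(195303)/3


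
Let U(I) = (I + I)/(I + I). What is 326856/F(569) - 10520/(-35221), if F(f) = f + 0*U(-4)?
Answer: 11518181056/20040749 ≈ 574.74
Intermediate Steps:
U(I) = 1 (U(I) = (2*I)/((2*I)) = (2*I)*(1/(2*I)) = 1)
F(f) = f (F(f) = f + 0*1 = f + 0 = f)
326856/F(569) - 10520/(-35221) = 326856/569 - 10520/(-35221) = 326856*(1/569) - 10520*(-1/35221) = 326856/569 + 10520/35221 = 11518181056/20040749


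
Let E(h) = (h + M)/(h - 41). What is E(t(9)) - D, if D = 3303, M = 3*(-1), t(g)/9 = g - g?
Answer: -135420/41 ≈ -3302.9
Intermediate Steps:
t(g) = 0 (t(g) = 9*(g - g) = 9*0 = 0)
M = -3
E(h) = (-3 + h)/(-41 + h) (E(h) = (h - 3)/(h - 41) = (-3 + h)/(-41 + h))
E(t(9)) - D = (-3 + 0)/(-41 + 0) - 1*3303 = -3/(-41) - 3303 = -1/41*(-3) - 3303 = 3/41 - 3303 = -135420/41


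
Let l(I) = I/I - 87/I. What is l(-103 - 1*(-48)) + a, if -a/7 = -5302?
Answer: 2041412/55 ≈ 37117.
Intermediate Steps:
a = 37114 (a = -7*(-5302) = 37114)
l(I) = 1 - 87/I
l(-103 - 1*(-48)) + a = (-87 + (-103 - 1*(-48)))/(-103 - 1*(-48)) + 37114 = (-87 + (-103 + 48))/(-103 + 48) + 37114 = (-87 - 55)/(-55) + 37114 = -1/55*(-142) + 37114 = 142/55 + 37114 = 2041412/55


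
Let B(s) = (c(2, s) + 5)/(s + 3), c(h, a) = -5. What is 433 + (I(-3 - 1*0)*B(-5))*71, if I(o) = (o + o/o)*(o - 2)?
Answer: 433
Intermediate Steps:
B(s) = 0 (B(s) = (-5 + 5)/(s + 3) = 0/(3 + s) = 0)
I(o) = (1 + o)*(-2 + o) (I(o) = (o + 1)*(-2 + o) = (1 + o)*(-2 + o))
433 + (I(-3 - 1*0)*B(-5))*71 = 433 + ((-2 + (-3 - 1*0)² - (-3 - 1*0))*0)*71 = 433 + ((-2 + (-3 + 0)² - (-3 + 0))*0)*71 = 433 + ((-2 + (-3)² - 1*(-3))*0)*71 = 433 + ((-2 + 9 + 3)*0)*71 = 433 + (10*0)*71 = 433 + 0*71 = 433 + 0 = 433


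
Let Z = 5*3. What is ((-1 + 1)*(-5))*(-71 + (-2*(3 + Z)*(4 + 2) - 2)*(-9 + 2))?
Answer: 0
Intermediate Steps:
Z = 15
((-1 + 1)*(-5))*(-71 + (-2*(3 + Z)*(4 + 2) - 2)*(-9 + 2)) = ((-1 + 1)*(-5))*(-71 + (-2*(3 + 15)*(4 + 2) - 2)*(-9 + 2)) = (0*(-5))*(-71 + (-36*6 - 2)*(-7)) = 0*(-71 + (-2*108 - 2)*(-7)) = 0*(-71 + (-216 - 2)*(-7)) = 0*(-71 - 218*(-7)) = 0*(-71 + 1526) = 0*1455 = 0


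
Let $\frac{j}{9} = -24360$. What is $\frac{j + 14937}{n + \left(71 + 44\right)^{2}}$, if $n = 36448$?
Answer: $- \frac{204303}{49673} \approx -4.113$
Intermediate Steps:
$j = -219240$ ($j = 9 \left(-24360\right) = -219240$)
$\frac{j + 14937}{n + \left(71 + 44\right)^{2}} = \frac{-219240 + 14937}{36448 + \left(71 + 44\right)^{2}} = - \frac{204303}{36448 + 115^{2}} = - \frac{204303}{36448 + 13225} = - \frac{204303}{49673}$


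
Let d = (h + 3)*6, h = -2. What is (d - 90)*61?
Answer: -5124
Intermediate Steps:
d = 6 (d = (-2 + 3)*6 = 1*6 = 6)
(d - 90)*61 = (6 - 90)*61 = -84*61 = -5124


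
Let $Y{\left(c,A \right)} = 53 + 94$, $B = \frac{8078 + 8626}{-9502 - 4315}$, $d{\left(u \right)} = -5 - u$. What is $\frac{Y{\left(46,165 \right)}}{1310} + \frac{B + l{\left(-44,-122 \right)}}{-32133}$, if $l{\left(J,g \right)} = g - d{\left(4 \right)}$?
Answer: $\frac{67332516917}{581615975910} \approx 0.11577$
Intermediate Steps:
$B = - \frac{16704}{13817}$ ($B = \frac{16704}{-13817} = 16704 \left(- \frac{1}{13817}\right) = - \frac{16704}{13817} \approx -1.2089$)
$l{\left(J,g \right)} = 9 + g$ ($l{\left(J,g \right)} = g - \left(-5 - 4\right) = g - -9 = g + 9 = 9 + g$)
$Y{\left(c,A \right)} = 147$
$\frac{Y{\left(46,165 \right)}}{1310} + \frac{B + l{\left(-44,-122 \right)}}{-32133} = \frac{147}{1310} + \frac{- \frac{16704}{13817} + \left(9 - 122\right)}{-32133} = 147 \cdot \frac{1}{1310} + \left(- \frac{16704}{13817} - 113\right) \left(- \frac{1}{32133}\right) = \frac{147}{1310} - - \frac{1578025}{443981661} = \frac{147}{1310} + \frac{1578025}{443981661} = \frac{67332516917}{581615975910}$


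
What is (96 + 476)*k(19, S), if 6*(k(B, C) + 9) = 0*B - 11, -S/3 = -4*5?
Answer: -18590/3 ≈ -6196.7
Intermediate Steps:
S = 60 (S = -(-12)*5 = -3*(-20) = 60)
k(B, C) = -65/6 (k(B, C) = -9 + (0*B - 11)/6 = -9 + (0 - 11)/6 = -9 + (⅙)*(-11) = -9 - 11/6 = -65/6)
(96 + 476)*k(19, S) = (96 + 476)*(-65/6) = 572*(-65/6) = -18590/3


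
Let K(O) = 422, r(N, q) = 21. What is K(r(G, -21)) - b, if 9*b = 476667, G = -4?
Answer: -52541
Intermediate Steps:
b = 52963 (b = (⅑)*476667 = 52963)
K(r(G, -21)) - b = 422 - 1*52963 = 422 - 52963 = -52541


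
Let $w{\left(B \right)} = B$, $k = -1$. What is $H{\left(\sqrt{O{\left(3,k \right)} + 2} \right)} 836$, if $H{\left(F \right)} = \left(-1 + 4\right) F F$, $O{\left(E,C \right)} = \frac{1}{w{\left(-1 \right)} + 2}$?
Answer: $7524$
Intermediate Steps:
$O{\left(E,C \right)} = 1$ ($O{\left(E,C \right)} = \frac{1}{-1 + 2} = 1^{-1} = 1$)
$H{\left(F \right)} = 3 F^{2}$ ($H{\left(F \right)} = 3 F F = 3 F^{2}$)
$H{\left(\sqrt{O{\left(3,k \right)} + 2} \right)} 836 = 3 \left(\sqrt{1 + 2}\right)^{2} \cdot 836 = 3 \left(\sqrt{3}\right)^{2} \cdot 836 = 3 \cdot 3 \cdot 836 = 9 \cdot 836 = 7524$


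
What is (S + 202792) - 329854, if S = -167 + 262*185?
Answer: -78759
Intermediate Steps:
S = 48303 (S = -167 + 48470 = 48303)
(S + 202792) - 329854 = (48303 + 202792) - 329854 = 251095 - 329854 = -78759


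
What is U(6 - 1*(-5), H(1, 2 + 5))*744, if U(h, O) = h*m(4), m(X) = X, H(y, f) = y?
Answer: 32736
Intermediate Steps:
U(h, O) = 4*h (U(h, O) = h*4 = 4*h)
U(6 - 1*(-5), H(1, 2 + 5))*744 = (4*(6 - 1*(-5)))*744 = (4*(6 + 5))*744 = (4*11)*744 = 44*744 = 32736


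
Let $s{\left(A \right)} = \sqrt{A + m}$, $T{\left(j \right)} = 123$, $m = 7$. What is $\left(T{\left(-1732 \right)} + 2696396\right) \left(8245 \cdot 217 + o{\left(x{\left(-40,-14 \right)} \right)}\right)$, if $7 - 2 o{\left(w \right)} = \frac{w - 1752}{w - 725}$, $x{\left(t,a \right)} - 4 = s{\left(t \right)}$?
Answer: $\frac{5016288749328785243}{1039748} - \frac{2769325013 i \sqrt{33}}{1039748} \approx 4.8245 \cdot 10^{12} - 15300.0 i$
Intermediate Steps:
$s{\left(A \right)} = \sqrt{7 + A}$ ($s{\left(A \right)} = \sqrt{A + 7} = \sqrt{7 + A}$)
$x{\left(t,a \right)} = 4 + \sqrt{7 + t}$
$o{\left(w \right)} = \frac{7}{2} - \frac{-1752 + w}{2 \left(-725 + w\right)}$ ($o{\left(w \right)} = \frac{7}{2} - \frac{\left(w - 1752\right) \frac{1}{w - 725}}{2} = \frac{7}{2} - \frac{\left(-1752 + w\right) \frac{1}{-725 + w}}{2} = \frac{7}{2} - \frac{\frac{1}{-725 + w} \left(-1752 + w\right)}{2} = \frac{7}{2} - \frac{-1752 + w}{2 \left(-725 + w\right)}$)
$\left(T{\left(-1732 \right)} + 2696396\right) \left(8245 \cdot 217 + o{\left(x{\left(-40,-14 \right)} \right)}\right) = \left(123 + 2696396\right) \left(8245 \cdot 217 + \frac{-3323 + 6 \left(4 + \sqrt{7 - 40}\right)}{2 \left(-725 + \left(4 + \sqrt{7 - 40}\right)\right)}\right) = 2696519 \left(1789165 + \frac{-3323 + 6 \left(4 + \sqrt{-33}\right)}{2 \left(-725 + \left(4 + \sqrt{-33}\right)\right)}\right) = 2696519 \left(1789165 + \frac{-3323 + 6 \left(4 + i \sqrt{33}\right)}{2 \left(-725 + \left(4 + i \sqrt{33}\right)\right)}\right) = 2696519 \left(1789165 + \frac{-3323 + \left(24 + 6 i \sqrt{33}\right)}{2 \left(-721 + i \sqrt{33}\right)}\right) = 2696519 \left(1789165 + \frac{-3299 + 6 i \sqrt{33}}{2 \left(-721 + i \sqrt{33}\right)}\right) = 4824517416635 + \frac{2696519 \left(-3299 + 6 i \sqrt{33}\right)}{2 \left(-721 + i \sqrt{33}\right)}$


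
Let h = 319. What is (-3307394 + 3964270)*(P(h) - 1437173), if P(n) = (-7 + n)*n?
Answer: -878666897020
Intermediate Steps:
P(n) = n*(-7 + n)
(-3307394 + 3964270)*(P(h) - 1437173) = (-3307394 + 3964270)*(319*(-7 + 319) - 1437173) = 656876*(319*312 - 1437173) = 656876*(99528 - 1437173) = 656876*(-1337645) = -878666897020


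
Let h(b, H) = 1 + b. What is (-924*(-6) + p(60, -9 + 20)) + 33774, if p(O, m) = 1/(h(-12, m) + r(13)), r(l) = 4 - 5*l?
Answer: 2830895/72 ≈ 39318.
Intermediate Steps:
p(O, m) = -1/72 (p(O, m) = 1/((1 - 12) + (4 - 5*13)) = 1/(-11 + (4 - 65)) = 1/(-11 - 61) = 1/(-72) = -1/72)
(-924*(-6) + p(60, -9 + 20)) + 33774 = (-924*(-6) - 1/72) + 33774 = (5544 - 1/72) + 33774 = 399167/72 + 33774 = 2830895/72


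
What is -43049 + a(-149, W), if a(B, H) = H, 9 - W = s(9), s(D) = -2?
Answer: -43038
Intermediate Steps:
W = 11 (W = 9 - 1*(-2) = 9 + 2 = 11)
-43049 + a(-149, W) = -43049 + 11 = -43038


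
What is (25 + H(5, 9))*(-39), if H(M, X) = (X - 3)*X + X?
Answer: -3432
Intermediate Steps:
H(M, X) = X + X*(-3 + X) (H(M, X) = (-3 + X)*X + X = X*(-3 + X) + X = X + X*(-3 + X))
(25 + H(5, 9))*(-39) = (25 + 9*(-2 + 9))*(-39) = (25 + 9*7)*(-39) = (25 + 63)*(-39) = 88*(-39) = -3432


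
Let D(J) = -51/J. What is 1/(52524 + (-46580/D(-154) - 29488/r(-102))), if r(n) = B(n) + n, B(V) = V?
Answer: -51/4487224 ≈ -1.1366e-5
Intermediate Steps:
r(n) = 2*n (r(n) = n + n = 2*n)
1/(52524 + (-46580/D(-154) - 29488/r(-102))) = 1/(52524 + (-46580/((-51/(-154))) - 29488/(2*(-102)))) = 1/(52524 + (-46580/((-51*(-1/154))) - 29488/(-204))) = 1/(52524 + (-46580/51/154 - 29488*(-1/204))) = 1/(52524 + (-46580*154/51 + 7372/51)) = 1/(52524 + (-421960/3 + 7372/51)) = 1/(52524 - 7165948/51) = 1/(-4487224/51) = -51/4487224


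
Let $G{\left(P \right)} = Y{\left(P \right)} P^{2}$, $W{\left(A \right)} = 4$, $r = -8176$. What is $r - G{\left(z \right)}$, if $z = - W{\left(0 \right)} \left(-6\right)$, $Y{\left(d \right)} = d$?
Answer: $-22000$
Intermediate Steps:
$z = 24$ ($z = \left(-1\right) 4 \left(-6\right) = \left(-4\right) \left(-6\right) = 24$)
$G{\left(P \right)} = P^{3}$ ($G{\left(P \right)} = P P^{2} = P^{3}$)
$r - G{\left(z \right)} = -8176 - 24^{3} = -8176 - 13824 = -22000$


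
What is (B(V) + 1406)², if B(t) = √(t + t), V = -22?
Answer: 1976792 + 5624*I*√11 ≈ 1.9768e+6 + 18653.0*I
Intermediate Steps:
B(t) = √2*√t (B(t) = √(2*t) = √2*√t)
(B(V) + 1406)² = (√2*√(-22) + 1406)² = (√2*(I*√22) + 1406)² = (2*I*√11 + 1406)² = (1406 + 2*I*√11)²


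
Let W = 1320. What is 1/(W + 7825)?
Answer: 1/9145 ≈ 0.00010935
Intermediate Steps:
1/(W + 7825) = 1/(1320 + 7825) = 1/9145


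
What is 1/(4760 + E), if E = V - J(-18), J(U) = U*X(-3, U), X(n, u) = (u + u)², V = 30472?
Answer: 1/58560 ≈ 1.7076e-5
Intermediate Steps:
X(n, u) = 4*u² (X(n, u) = (2*u)² = 4*u²)
J(U) = 4*U³ (J(U) = U*(4*U²) = 4*U³)
E = 53800 (E = 30472 - 4*(-18)³ = 30472 - 4*(-5832) = 30472 - 1*(-23328) = 30472 + 23328 = 53800)
1/(4760 + E) = 1/(4760 + 53800) = 1/58560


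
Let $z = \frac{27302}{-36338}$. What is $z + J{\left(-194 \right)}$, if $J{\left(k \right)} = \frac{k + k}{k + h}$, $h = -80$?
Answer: $\frac{1654599}{2489153} \approx 0.66472$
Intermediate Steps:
$z = - \frac{13651}{18169}$ ($z = 27302 \left(- \frac{1}{36338}\right) = - \frac{13651}{18169} \approx -0.75134$)
$J{\left(k \right)} = \frac{2 k}{-80 + k}$ ($J{\left(k \right)} = \frac{k + k}{k - 80} = \frac{2 k}{-80 + k}$)
$z + J{\left(-194 \right)} = - \frac{13651}{18169} + 2 \left(-194\right) \frac{1}{-80 - 194} = - \frac{13651}{18169} + 2 \left(-194\right) \frac{1}{-274} = - \frac{13651}{18169} + 2 \left(-194\right) \left(- \frac{1}{274}\right) = - \frac{13651}{18169} + \frac{194}{137} = \frac{1654599}{2489153}$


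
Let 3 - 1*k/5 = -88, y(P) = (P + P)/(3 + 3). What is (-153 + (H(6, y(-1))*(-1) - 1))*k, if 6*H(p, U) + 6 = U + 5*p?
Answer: -1293565/18 ≈ -71865.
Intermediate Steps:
y(P) = P/3 (y(P) = (2*P)/6 = (2*P)*(⅙) = P/3)
H(p, U) = -1 + U/6 + 5*p/6 (H(p, U) = -1 + (U + 5*p)/6 = -1 + (U/6 + 5*p/6) = -1 + U/6 + 5*p/6)
k = 455 (k = 15 - 5*(-88) = 15 + 440 = 455)
(-153 + (H(6, y(-1))*(-1) - 1))*k = (-153 + ((-1 + ((⅓)*(-1))/6 + (⅚)*6)*(-1) - 1))*455 = (-153 + ((-1 + (⅙)*(-⅓) + 5)*(-1) - 1))*455 = (-153 + ((-1 - 1/18 + 5)*(-1) - 1))*455 = (-153 + ((71/18)*(-1) - 1))*455 = (-153 + (-71/18 - 1))*455 = (-153 - 89/18)*455 = -2843/18*455 = -1293565/18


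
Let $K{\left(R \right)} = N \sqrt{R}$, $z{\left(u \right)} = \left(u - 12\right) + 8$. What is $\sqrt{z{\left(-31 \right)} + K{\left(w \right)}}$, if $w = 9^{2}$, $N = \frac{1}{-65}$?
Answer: $\frac{2 i \sqrt{37115}}{65} \approx 5.9278 i$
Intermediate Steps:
$N = - \frac{1}{65} \approx -0.015385$
$z{\left(u \right)} = -4 + u$ ($z{\left(u \right)} = \left(-12 + u\right) + 8 = -4 + u$)
$w = 81$
$K{\left(R \right)} = - \frac{\sqrt{R}}{65}$
$\sqrt{z{\left(-31 \right)} + K{\left(w \right)}} = \sqrt{\left(-4 - 31\right) - \frac{\sqrt{81}}{65}} = \sqrt{-35 - \frac{9}{65}} = \sqrt{- \frac{2284}{65}} = \frac{2 i \sqrt{37115}}{65}$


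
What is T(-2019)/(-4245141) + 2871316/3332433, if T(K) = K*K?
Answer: -465019546919/4715549319351 ≈ -0.098614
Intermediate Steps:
T(K) = K²
T(-2019)/(-4245141) + 2871316/3332433 = (-2019)²/(-4245141) + 2871316/3332433 = 4076361*(-1/4245141) + 2871316*(1/3332433) = -1358787/1415047 + 2871316/3332433 = -465019546919/4715549319351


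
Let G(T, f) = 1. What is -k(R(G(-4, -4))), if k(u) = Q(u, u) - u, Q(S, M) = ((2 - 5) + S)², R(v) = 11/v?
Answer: -53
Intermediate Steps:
Q(S, M) = (-3 + S)²
k(u) = (-3 + u)² - u
-k(R(G(-4, -4))) = -((-3 + 11/1)² - 11/1) = -((-3 + 11*1)² - 11) = -((-3 + 11)² - 1*11) = -(8² - 11) = -(64 - 11) = -1*53 = -53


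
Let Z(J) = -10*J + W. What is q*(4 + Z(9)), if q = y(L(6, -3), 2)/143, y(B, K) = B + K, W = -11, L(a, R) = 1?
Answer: -291/143 ≈ -2.0350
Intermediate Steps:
Z(J) = -11 - 10*J (Z(J) = -10*J - 11 = -11 - 10*J)
q = 3/143 (q = (1 + 2)/143 = 3*(1/143) = 3/143 ≈ 0.020979)
q*(4 + Z(9)) = 3*(4 + (-11 - 10*9))/143 = 3*(4 + (-11 - 90))/143 = 3*(4 - 101)/143 = (3/143)*(-97) = -291/143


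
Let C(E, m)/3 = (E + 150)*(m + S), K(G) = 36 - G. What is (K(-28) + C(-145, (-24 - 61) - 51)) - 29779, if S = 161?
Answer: -29340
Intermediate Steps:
C(E, m) = 3*(150 + E)*(161 + m) (C(E, m) = 3*((E + 150)*(m + 161)) = 3*((150 + E)*(161 + m)) = 3*(150 + E)*(161 + m))
(K(-28) + C(-145, (-24 - 61) - 51)) - 29779 = ((36 - 1*(-28)) + (72450 + 450*((-24 - 61) - 51) + 483*(-145) + 3*(-145)*((-24 - 61) - 51))) - 29779 = ((36 + 28) + (72450 + 450*(-85 - 51) - 70035 + 3*(-145)*(-85 - 51))) - 29779 = (64 + (72450 + 450*(-136) - 70035 + 3*(-145)*(-136))) - 29779 = (64 + (72450 - 61200 - 70035 + 59160)) - 29779 = (64 + 375) - 29779 = 439 - 29779 = -29340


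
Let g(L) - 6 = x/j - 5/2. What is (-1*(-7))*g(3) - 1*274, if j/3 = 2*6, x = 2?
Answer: -2242/9 ≈ -249.11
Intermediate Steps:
j = 36 (j = 3*(2*6) = 3*12 = 36)
g(L) = 32/9 (g(L) = 6 + (2/36 - 5/2) = 6 + (2*(1/36) - 5*1/2) = 6 + (1/18 - 5/2) = 6 - 22/9 = 32/9)
(-1*(-7))*g(3) - 1*274 = -1*(-7)*(32/9) - 1*274 = 7*(32/9) - 274 = 224/9 - 274 = -2242/9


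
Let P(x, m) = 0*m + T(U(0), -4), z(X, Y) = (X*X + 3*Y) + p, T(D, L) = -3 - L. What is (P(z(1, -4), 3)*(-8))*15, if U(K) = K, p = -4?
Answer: -120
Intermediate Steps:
z(X, Y) = -4 + X² + 3*Y (z(X, Y) = (X*X + 3*Y) - 4 = (X² + 3*Y) - 4 = -4 + X² + 3*Y)
P(x, m) = 1 (P(x, m) = 0*m + (-3 - 1*(-4)) = 0 + (-3 + 4) = 0 + 1 = 1)
(P(z(1, -4), 3)*(-8))*15 = (1*(-8))*15 = -8*15 = -120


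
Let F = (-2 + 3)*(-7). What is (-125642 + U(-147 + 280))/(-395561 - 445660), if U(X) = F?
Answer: 13961/93469 ≈ 0.14936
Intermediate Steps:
F = -7 (F = 1*(-7) = -7)
U(X) = -7
(-125642 + U(-147 + 280))/(-395561 - 445660) = (-125642 - 7)/(-395561 - 445660) = -125649/(-841221) = -125649*(-1/841221) = 13961/93469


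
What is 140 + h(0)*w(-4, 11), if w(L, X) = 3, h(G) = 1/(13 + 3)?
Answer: 2243/16 ≈ 140.19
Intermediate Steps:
h(G) = 1/16
140 + h(0)*w(-4, 11) = 140 + (1/16)*3 = 140 + 3/16 = 2243/16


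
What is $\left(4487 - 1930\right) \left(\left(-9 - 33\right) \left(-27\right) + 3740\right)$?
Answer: $12462818$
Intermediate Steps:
$\left(4487 - 1930\right) \left(\left(-9 - 33\right) \left(-27\right) + 3740\right) = 2557 \left(\left(-42\right) \left(-27\right) + 3740\right) = 2557 \left(1134 + 3740\right) = 2557 \cdot 4874 = 12462818$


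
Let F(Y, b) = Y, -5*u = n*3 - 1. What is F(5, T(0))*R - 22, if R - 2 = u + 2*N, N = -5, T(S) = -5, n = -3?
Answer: -52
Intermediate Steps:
u = 2 (u = -(-3*3 - 1)/5 = -(-9 - 1)/5 = -⅕*(-10) = 2)
R = -6 (R = 2 + (2 + 2*(-5)) = 2 + (2 - 10) = 2 - 8 = -6)
F(5, T(0))*R - 22 = 5*(-6) - 22 = -30 - 22 = -52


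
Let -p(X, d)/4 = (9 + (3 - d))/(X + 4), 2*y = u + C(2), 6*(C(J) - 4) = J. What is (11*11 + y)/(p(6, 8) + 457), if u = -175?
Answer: 535/6831 ≈ 0.078319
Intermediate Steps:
C(J) = 4 + J/6
y = -256/3 (y = (-175 + (4 + (1/6)*2))/2 = (-175 + (4 + 1/3))/2 = (-175 + 13/3)/2 = (1/2)*(-512/3) = -256/3 ≈ -85.333)
p(X, d) = -4*(12 - d)/(4 + X) (p(X, d) = -4*(9 + (3 - d))/(X + 4) = -4*(12 - d)/(4 + X))
(11*11 + y)/(p(6, 8) + 457) = (11*11 - 256/3)/(4*(-12 + 8)/(4 + 6) + 457) = (121 - 256/3)/(4*(-4)/10 + 457) = 107/(3*(4*(1/10)*(-4) + 457)) = 107/(3*(-8/5 + 457)) = 107/(3*(2277/5)) = (107/3)*(5/2277) = 535/6831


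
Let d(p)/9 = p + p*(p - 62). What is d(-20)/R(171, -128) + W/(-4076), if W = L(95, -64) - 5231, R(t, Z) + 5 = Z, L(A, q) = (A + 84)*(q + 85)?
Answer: -14808076/135527 ≈ -109.26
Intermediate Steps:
L(A, q) = (84 + A)*(85 + q)
R(t, Z) = -5 + Z
W = -1472 (W = (7140 + 84*(-64) + 85*95 + 95*(-64)) - 5231 = (7140 - 5376 + 8075 - 6080) - 5231 = 3759 - 5231 = -1472)
d(p) = 9*p + 9*p*(-62 + p) (d(p) = 9*(p + p*(p - 62)) = 9*(p + p*(-62 + p)) = 9*p + 9*p*(-62 + p))
d(-20)/R(171, -128) + W/(-4076) = (9*(-20)*(-61 - 20))/(-5 - 128) - 1472/(-4076) = (9*(-20)*(-81))/(-133) - 1472*(-1/4076) = 14580*(-1/133) + 368/1019 = -14580/133 + 368/1019 = -14808076/135527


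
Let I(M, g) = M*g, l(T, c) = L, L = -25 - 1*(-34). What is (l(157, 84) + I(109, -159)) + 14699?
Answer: -2623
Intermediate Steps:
L = 9 (L = -25 + 34 = 9)
l(T, c) = 9
(l(157, 84) + I(109, -159)) + 14699 = (9 + 109*(-159)) + 14699 = (9 - 17331) + 14699 = -17322 + 14699 = -2623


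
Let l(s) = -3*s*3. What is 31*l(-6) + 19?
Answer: 1693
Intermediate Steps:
l(s) = -9*s
31*l(-6) + 19 = 31*(-9*(-6)) + 19 = 31*54 + 19 = 1674 + 19 = 1693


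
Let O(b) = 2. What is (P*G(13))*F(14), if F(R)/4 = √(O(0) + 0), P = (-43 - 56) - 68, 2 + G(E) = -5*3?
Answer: 11356*√2 ≈ 16060.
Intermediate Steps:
G(E) = -17 (G(E) = -2 - 5*3 = -2 - 15 = -17)
P = -167 (P = -99 - 68 = -167)
F(R) = 4*√2 (F(R) = 4*√(2 + 0) = 4*√2)
(P*G(13))*F(14) = (-167*(-17))*(4*√2) = 2839*(4*√2) = 11356*√2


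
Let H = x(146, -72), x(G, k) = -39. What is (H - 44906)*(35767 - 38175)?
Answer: 108227560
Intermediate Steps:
H = -39
(H - 44906)*(35767 - 38175) = (-39 - 44906)*(35767 - 38175) = -44945*(-2408) = 108227560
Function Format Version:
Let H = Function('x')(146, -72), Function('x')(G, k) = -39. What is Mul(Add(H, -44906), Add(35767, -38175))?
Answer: 108227560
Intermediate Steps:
H = -39
Mul(Add(H, -44906), Add(35767, -38175)) = Mul(Add(-39, -44906), Add(35767, -38175)) = Mul(-44945, -2408) = 108227560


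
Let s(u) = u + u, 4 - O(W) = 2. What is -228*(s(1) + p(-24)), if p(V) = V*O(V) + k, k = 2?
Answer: 10032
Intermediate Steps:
O(W) = 2 (O(W) = 4 - 1*2 = 4 - 2 = 2)
s(u) = 2*u
p(V) = 2 + 2*V (p(V) = V*2 + 2 = 2*V + 2 = 2 + 2*V)
-228*(s(1) + p(-24)) = -228*(2*1 + (2 + 2*(-24))) = -228*(2 + (2 - 48)) = -228*(2 - 46) = -228*(-44) = 10032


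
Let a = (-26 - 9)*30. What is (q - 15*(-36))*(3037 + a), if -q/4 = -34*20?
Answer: 6477620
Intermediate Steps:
q = 2720 (q = -(-136)*20 = -4*(-680) = 2720)
a = -1050 (a = -35*30 = -1050)
(q - 15*(-36))*(3037 + a) = (2720 - 15*(-36))*(3037 - 1050) = (2720 + 540)*1987 = 3260*1987 = 6477620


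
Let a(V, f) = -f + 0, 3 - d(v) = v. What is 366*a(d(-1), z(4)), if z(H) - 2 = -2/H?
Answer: -549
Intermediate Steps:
d(v) = 3 - v
z(H) = 2 - 2/H
a(V, f) = -f
366*a(d(-1), z(4)) = 366*(-(2 - 2/4)) = 366*(-(2 - 2*¼)) = 366*(-(2 - ½)) = 366*(-1*3/2) = 366*(-3/2) = -549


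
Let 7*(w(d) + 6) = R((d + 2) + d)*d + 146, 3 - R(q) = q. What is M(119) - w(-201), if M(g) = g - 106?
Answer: 11570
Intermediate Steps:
R(q) = 3 - q
M(g) = -106 + g
w(d) = 104/7 + d*(1 - 2*d)/7 (w(d) = -6 + ((3 - ((d + 2) + d))*d + 146)/7 = -6 + ((3 - ((2 + d) + d))*d + 146)/7 = -6 + ((3 - (2 + 2*d))*d + 146)/7 = -6 + ((3 + (-2 - 2*d))*d + 146)/7 = -6 + ((1 - 2*d)*d + 146)/7 = -6 + (d*(1 - 2*d) + 146)/7 = -6 + (146 + d*(1 - 2*d))/7 = -6 + (146/7 + d*(1 - 2*d)/7) = 104/7 + d*(1 - 2*d)/7)
M(119) - w(-201) = (-106 + 119) - (104/7 - ⅐*(-201)*(-1 + 2*(-201))) = 13 - (104/7 - ⅐*(-201)*(-1 - 402)) = 13 - (104/7 - ⅐*(-201)*(-403)) = 13 - (104/7 - 81003/7) = 13 - 1*(-11557) = 13 + 11557 = 11570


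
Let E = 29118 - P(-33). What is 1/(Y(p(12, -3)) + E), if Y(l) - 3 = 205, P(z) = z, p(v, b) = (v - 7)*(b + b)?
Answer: 1/29359 ≈ 3.4061e-5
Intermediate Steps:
p(v, b) = 2*b*(-7 + v) (p(v, b) = (-7 + v)*(2*b) = 2*b*(-7 + v))
Y(l) = 208 (Y(l) = 3 + 205 = 208)
E = 29151 (E = 29118 - 1*(-33) = 29118 + 33 = 29151)
1/(Y(p(12, -3)) + E) = 1/(208 + 29151) = 1/29359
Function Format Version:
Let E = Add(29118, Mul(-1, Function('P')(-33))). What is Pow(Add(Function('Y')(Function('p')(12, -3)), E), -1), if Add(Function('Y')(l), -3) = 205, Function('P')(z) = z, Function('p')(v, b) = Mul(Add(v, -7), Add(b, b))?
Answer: Rational(1, 29359) ≈ 3.4061e-5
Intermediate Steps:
Function('p')(v, b) = Mul(2, b, Add(-7, v)) (Function('p')(v, b) = Mul(Add(-7, v), Mul(2, b)) = Mul(2, b, Add(-7, v)))
Function('Y')(l) = 208 (Function('Y')(l) = Add(3, 205) = 208)
E = 29151 (E = Add(29118, Mul(-1, -33)) = Add(29118, 33) = 29151)
Pow(Add(Function('Y')(Function('p')(12, -3)), E), -1) = Pow(Add(208, 29151), -1) = Pow(29359, -1) = Rational(1, 29359)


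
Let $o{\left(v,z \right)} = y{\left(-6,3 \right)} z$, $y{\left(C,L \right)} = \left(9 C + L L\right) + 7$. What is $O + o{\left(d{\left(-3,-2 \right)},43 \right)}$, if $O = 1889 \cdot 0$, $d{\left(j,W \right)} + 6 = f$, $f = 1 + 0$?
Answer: $-1634$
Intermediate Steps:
$f = 1$
$d{\left(j,W \right)} = -5$ ($d{\left(j,W \right)} = -6 + 1 = -5$)
$y{\left(C,L \right)} = 7 + L^{2} + 9 C$ ($y{\left(C,L \right)} = \left(9 C + L^{2}\right) + 7 = \left(L^{2} + 9 C\right) + 7 = 7 + L^{2} + 9 C$)
$O = 0$
$o{\left(v,z \right)} = - 38 z$ ($o{\left(v,z \right)} = \left(7 + 3^{2} + 9 \left(-6\right)\right) z = \left(7 + 9 - 54\right) z = - 38 z$)
$O + o{\left(d{\left(-3,-2 \right)},43 \right)} = 0 - 1634 = -1634$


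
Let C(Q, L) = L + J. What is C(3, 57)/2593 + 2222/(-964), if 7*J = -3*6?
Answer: -19982119/8748782 ≈ -2.2840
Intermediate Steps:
J = -18/7 (J = (-3*6)/7 = (1/7)*(-18) = -18/7 ≈ -2.5714)
C(Q, L) = -18/7 + L (C(Q, L) = L - 18/7 = -18/7 + L)
C(3, 57)/2593 + 2222/(-964) = (-18/7 + 57)/2593 + 2222/(-964) = (381/7)*(1/2593) + 2222*(-1/964) = 381/18151 - 1111/482 = -19982119/8748782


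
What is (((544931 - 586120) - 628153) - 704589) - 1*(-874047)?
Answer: -499884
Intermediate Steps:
(((544931 - 586120) - 628153) - 704589) - 1*(-874047) = ((-41189 - 628153) - 704589) + 874047 = (-669342 - 704589) + 874047 = -1373931 + 874047 = -499884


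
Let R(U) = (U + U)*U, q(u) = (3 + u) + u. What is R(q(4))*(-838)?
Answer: -202796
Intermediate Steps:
q(u) = 3 + 2*u
R(U) = 2*U² (R(U) = (2*U)*U = 2*U²)
R(q(4))*(-838) = (2*(3 + 2*4)²)*(-838) = (2*(3 + 8)²)*(-838) = (2*11²)*(-838) = (2*121)*(-838) = 242*(-838) = -202796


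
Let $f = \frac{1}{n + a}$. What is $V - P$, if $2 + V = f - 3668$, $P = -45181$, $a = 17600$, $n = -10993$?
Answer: $\frac{274263178}{6607} \approx 41511.0$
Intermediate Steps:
$f = \frac{1}{6607}$ ($f = \frac{1}{-10993 + 17600} = \frac{1}{6607} \approx 0.00015135$)
$V = - \frac{24247689}{6607}$ ($V = -2 + \left(\frac{1}{6607} - 3668\right) = -2 - \frac{24234475}{6607} = - \frac{24247689}{6607} \approx -3670.0$)
$V - P = - \frac{24247689}{6607} - -45181 = - \frac{24247689}{6607} + 45181 = \frac{274263178}{6607}$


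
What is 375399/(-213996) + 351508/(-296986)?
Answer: -31118258897/10592302676 ≈ -2.9378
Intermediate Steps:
375399/(-213996) + 351508/(-296986) = 375399*(-1/213996) + 351508*(-1/296986) = -125133/71332 - 175754/148493 = -31118258897/10592302676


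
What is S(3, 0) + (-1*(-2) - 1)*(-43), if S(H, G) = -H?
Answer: -46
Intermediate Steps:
S(3, 0) + (-1*(-2) - 1)*(-43) = -1*3 + (-1*(-2) - 1)*(-43) = -3 + (2 - 1)*(-43) = -3 + 1*(-43) = -3 - 43 = -46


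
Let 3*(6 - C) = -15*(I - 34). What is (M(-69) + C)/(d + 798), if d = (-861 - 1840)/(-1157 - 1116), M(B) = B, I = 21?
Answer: -290944/1816555 ≈ -0.16016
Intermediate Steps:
d = 2701/2273 (d = -2701/(-2273) = -2701*(-1/2273) = 2701/2273 ≈ 1.1883)
C = -59 (C = 6 - (-5)*(21 - 34) = 6 - (-5)*(-13) = 6 - ⅓*195 = 6 - 65 = -59)
(M(-69) + C)/(d + 798) = (-69 - 59)/(2701/2273 + 798) = -128/1816555/2273 = -128*2273/1816555 = -290944/1816555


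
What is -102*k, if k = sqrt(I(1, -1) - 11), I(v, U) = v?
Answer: -102*I*sqrt(10) ≈ -322.55*I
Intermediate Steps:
k = I*sqrt(10) (k = sqrt(1 - 11) = sqrt(-10) = I*sqrt(10) ≈ 3.1623*I)
-102*k = -102*I*sqrt(10)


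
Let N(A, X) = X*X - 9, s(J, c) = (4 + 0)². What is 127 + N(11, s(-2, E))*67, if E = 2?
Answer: 16676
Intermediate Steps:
s(J, c) = 16 (s(J, c) = 4² = 16)
N(A, X) = -9 + X² (N(A, X) = X² - 9 = -9 + X²)
127 + N(11, s(-2, E))*67 = 127 + (-9 + 16²)*67 = 127 + (-9 + 256)*67 = 127 + 247*67 = 127 + 16549 = 16676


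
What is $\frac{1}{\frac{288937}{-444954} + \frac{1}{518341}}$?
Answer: $- \frac{230637901314}{149767448563} \approx -1.54$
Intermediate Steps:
$\frac{1}{\frac{288937}{-444954} + \frac{1}{518341}} = \frac{1}{288937 \left(- \frac{1}{444954}\right) + \frac{1}{518341}} = \frac{1}{- \frac{288937}{444954} + \frac{1}{518341}} = \frac{1}{- \frac{149767448563}{230637901314}} = - \frac{230637901314}{149767448563}$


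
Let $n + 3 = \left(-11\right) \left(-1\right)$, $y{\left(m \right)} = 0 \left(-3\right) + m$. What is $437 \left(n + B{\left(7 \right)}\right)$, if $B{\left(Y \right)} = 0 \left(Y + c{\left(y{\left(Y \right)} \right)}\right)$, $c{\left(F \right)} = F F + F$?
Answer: $3496$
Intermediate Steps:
$y{\left(m \right)} = m$ ($y{\left(m \right)} = 0 + m = m$)
$c{\left(F \right)} = F + F^{2}$ ($c{\left(F \right)} = F^{2} + F = F + F^{2}$)
$B{\left(Y \right)} = 0$ ($B{\left(Y \right)} = 0 \left(Y + Y \left(1 + Y\right)\right) = 0$)
$n = 8$ ($n = -3 - -11 = -3 + 11 = 8$)
$437 \left(n + B{\left(7 \right)}\right) = 437 \left(8 + 0\right) = 437 \cdot 8 = 3496$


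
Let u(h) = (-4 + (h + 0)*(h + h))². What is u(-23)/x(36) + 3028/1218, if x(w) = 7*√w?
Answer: 5369932/203 ≈ 26453.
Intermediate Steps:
u(h) = (-4 + 2*h²)² (u(h) = (-4 + h*(2*h))² = (-4 + 2*h²)²)
u(-23)/x(36) + 3028/1218 = (4*(-2 + (-23)²)²)/((7*√36)) + 3028/1218 = (4*(-2 + 529)²)/((7*6)) + 3028*(1/1218) = (4*527²)/42 + 1514/609 = (4*277729)*(1/42) + 1514/609 = 1110916*(1/42) + 1514/609 = 555458/21 + 1514/609 = 5369932/203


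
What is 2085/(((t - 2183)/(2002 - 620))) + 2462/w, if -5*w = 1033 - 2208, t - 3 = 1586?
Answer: -112613837/23265 ≈ -4840.5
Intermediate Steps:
t = 1589 (t = 3 + 1586 = 1589)
w = 235 (w = -(1033 - 2208)/5 = -⅕*(-1175) = 235)
2085/(((t - 2183)/(2002 - 620))) + 2462/w = 2085/(((1589 - 2183)/(2002 - 620))) + 2462/235 = 2085/((-594/1382)) + 2462*(1/235) = 2085/((-594*1/1382)) + 2462/235 = 2085/(-297/691) + 2462/235 = 2085*(-691/297) + 2462/235 = -480245/99 + 2462/235 = -112613837/23265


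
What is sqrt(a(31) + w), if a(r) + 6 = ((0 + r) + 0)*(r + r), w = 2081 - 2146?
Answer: sqrt(1851) ≈ 43.023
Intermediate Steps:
w = -65
a(r) = -6 + 2*r**2 (a(r) = -6 + ((0 + r) + 0)*(r + r) = -6 + (r + 0)*(2*r) = -6 + r*(2*r) = -6 + 2*r**2)
sqrt(a(31) + w) = sqrt((-6 + 2*31**2) - 65) = sqrt((-6 + 2*961) - 65) = sqrt((-6 + 1922) - 65) = sqrt(1916 - 65) = sqrt(1851)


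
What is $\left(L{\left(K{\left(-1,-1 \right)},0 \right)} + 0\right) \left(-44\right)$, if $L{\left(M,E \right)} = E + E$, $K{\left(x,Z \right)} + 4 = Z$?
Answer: $0$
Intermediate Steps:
$K{\left(x,Z \right)} = -4 + Z$
$L{\left(M,E \right)} = 2 E$
$\left(L{\left(K{\left(-1,-1 \right)},0 \right)} + 0\right) \left(-44\right) = \left(2 \cdot 0 + 0\right) \left(-44\right) = \left(0 + 0\right) \left(-44\right) = 0 \left(-44\right) = 0$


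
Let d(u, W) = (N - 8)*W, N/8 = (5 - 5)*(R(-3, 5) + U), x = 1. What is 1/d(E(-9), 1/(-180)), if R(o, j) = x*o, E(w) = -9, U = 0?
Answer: 45/2 ≈ 22.500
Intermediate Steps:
R(o, j) = o (R(o, j) = 1*o = o)
N = 0 (N = 8*((5 - 5)*(-3 + 0)) = 8*(0*(-3)) = 8*0 = 0)
d(u, W) = -8*W (d(u, W) = (0 - 8)*W = -8*W)
1/d(E(-9), 1/(-180)) = 1/(-8/(-180)) = 1/(-8*(-1/180)) = 1/(2/45) = 45/2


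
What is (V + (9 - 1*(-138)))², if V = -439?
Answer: 85264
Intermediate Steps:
(V + (9 - 1*(-138)))² = (-439 + (9 - 1*(-138)))² = (-439 + (9 + 138))² = (-439 + 147)² = (-292)² = 85264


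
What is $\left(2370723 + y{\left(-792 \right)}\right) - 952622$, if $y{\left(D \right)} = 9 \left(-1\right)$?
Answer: $1418092$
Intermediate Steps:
$y{\left(D \right)} = -9$
$\left(2370723 + y{\left(-792 \right)}\right) - 952622 = \left(2370723 - 9\right) - 952622 = 2370714 - 952622 = 1418092$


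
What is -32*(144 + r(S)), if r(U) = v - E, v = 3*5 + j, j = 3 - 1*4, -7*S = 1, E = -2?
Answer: -5120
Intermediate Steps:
S = -⅐ (S = -⅐*1 = -⅐ ≈ -0.14286)
j = -1 (j = 3 - 4 = -1)
v = 14 (v = 3*5 - 1 = 15 - 1 = 14)
r(U) = 16 (r(U) = 14 - 1*(-2) = 14 + 2 = 16)
-32*(144 + r(S)) = -32*(144 + 16) = -32*160 = -5120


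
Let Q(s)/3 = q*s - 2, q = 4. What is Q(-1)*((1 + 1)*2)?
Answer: -72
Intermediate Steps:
Q(s) = -6 + 12*s (Q(s) = 3*(4*s - 2) = 3*(-2 + 4*s) = -6 + 12*s)
Q(-1)*((1 + 1)*2) = (-6 + 12*(-1))*((1 + 1)*2) = (-6 - 12)*(2*2) = -18*4 = -72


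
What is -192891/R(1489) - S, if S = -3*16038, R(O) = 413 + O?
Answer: 30439979/634 ≈ 48013.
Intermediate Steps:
S = -48114
-192891/R(1489) - S = -192891/(413 + 1489) - 1*(-48114) = -192891/1902 + 48114 = -192891*1/1902 + 48114 = -64297/634 + 48114 = 30439979/634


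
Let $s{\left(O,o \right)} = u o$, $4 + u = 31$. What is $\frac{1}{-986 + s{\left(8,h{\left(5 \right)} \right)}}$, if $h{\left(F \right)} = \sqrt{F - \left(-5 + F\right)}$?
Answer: $- \frac{986}{968551} - \frac{27 \sqrt{5}}{968551} \approx -0.0010803$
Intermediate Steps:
$u = 27$ ($u = -4 + 31 = 27$)
$h{\left(F \right)} = \sqrt{5}$
$s{\left(O,o \right)} = 27 o$
$\frac{1}{-986 + s{\left(8,h{\left(5 \right)} \right)}} = \frac{1}{-986 + 27 \sqrt{5}}$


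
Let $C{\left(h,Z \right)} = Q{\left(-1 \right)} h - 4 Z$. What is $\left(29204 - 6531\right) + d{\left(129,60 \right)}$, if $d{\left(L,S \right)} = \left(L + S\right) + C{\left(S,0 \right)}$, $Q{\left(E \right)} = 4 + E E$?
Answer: $23162$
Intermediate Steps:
$Q{\left(E \right)} = 4 + E^{2}$
$C{\left(h,Z \right)} = - 4 Z + 5 h$ ($C{\left(h,Z \right)} = \left(4 + \left(-1\right)^{2}\right) h - 4 Z = \left(4 + 1\right) h - 4 Z = 5 h - 4 Z = - 4 Z + 5 h$)
$d{\left(L,S \right)} = L + 6 S$ ($d{\left(L,S \right)} = \left(L + S\right) + \left(\left(-4\right) 0 + 5 S\right) = \left(L + S\right) + \left(0 + 5 S\right) = \left(L + S\right) + 5 S = L + 6 S$)
$\left(29204 - 6531\right) + d{\left(129,60 \right)} = \left(29204 - 6531\right) + \left(129 + 6 \cdot 60\right) = 22673 + \left(129 + 360\right) = 22673 + 489 = 23162$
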